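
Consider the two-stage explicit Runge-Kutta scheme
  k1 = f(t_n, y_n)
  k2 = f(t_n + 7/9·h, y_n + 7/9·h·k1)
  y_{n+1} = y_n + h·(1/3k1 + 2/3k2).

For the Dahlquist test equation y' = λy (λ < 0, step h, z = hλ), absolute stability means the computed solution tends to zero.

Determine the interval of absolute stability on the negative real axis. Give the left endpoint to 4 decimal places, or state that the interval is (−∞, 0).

z∈(-1.9286,0).

With y'=λy (z=hλ):
  k1=λy_n ⇒ h·k1=z·y_n;  k2=λ(1+7/9z)y_n ⇒ h·k2=z(1+7/9z)y_n
  y_{n+1}/y_n = 1 + 1/3z + 2/3z(1+7/9z) = 1 + z + 14/27z²
  Hence R(z) = 1 + z + 14/27z².

Find x<0 with |R(x)|<1.
x=-0.43: |R|=0.6659
R=1: x+14/27x²=0 ⇒ x=−27/14=-1.9286; min R=1−1/(4·14/27)=0.5179>−1
Confirm numerically:
  x=-1.814: |R|=0.89223 <1
  x=-1.657: |R|=0.76667 <1
  x=-0.807: |R|=0.53068 <1
  x=-2.331: |R|=1.48640 >1
  x=-2.114: |R|=1.20326 >1
Stable set (-1.9286, 0).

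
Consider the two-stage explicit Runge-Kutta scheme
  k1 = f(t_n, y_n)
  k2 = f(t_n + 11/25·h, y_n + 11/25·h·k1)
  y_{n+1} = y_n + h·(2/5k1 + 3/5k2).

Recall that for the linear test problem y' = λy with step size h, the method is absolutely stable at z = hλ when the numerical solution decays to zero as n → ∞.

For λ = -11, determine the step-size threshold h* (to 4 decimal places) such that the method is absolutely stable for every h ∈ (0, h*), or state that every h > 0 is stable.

Set f=λy, z=hλ:
  k1=λy_n ⇒ h·k1=z·y_n;  k2=λ(1+11/25z)y_n ⇒ h·k2=z(1+11/25z)y_n
  y_{n+1}/y_n = 1 + 2/5z + 3/5z(1+11/25z) = 1 + z + 33/125z²
  R(z) = 1 + z + 33/125z².

Solve |R(x)|<1 on ℝ⁻.
x=-1.64: |R|=0.0701
R=1: x+33/125x²=0 ⇒ x=−125/33=-3.7879; min R=1−1/(4·33/125)=0.0530>−1
Confirm numerically:
  x=-3.057: |R|=0.41015 <1
  x=-1.926: |R|=0.05330 <1
  x=-1.868: |R|=0.05321 <1
  x=-1.807: |R|=0.05503 <1
  x=-4.373: |R|=1.67551 >1
  x=-4.196: |R|=1.45209 >1
  x=-4.021: |R|=1.24747 >1
Interval (-3.7879, 0).

(-3.7879,0); λ=-11 ⇒ h* = (125/33)/11 = 0.3444.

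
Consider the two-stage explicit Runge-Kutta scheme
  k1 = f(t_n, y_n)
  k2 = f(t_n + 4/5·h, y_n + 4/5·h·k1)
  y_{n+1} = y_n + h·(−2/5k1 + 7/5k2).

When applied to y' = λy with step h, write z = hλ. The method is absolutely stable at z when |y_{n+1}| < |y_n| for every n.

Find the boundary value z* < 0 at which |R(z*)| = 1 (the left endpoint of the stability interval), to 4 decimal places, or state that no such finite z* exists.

left endpoint -0.8929.

With y'=λy (z=hλ):
  k1=λy_n ⇒ h·k1=z·y_n;  k2=λ(1+4/5z)y_n ⇒ h·k2=z(1+4/5z)y_n
  y_{n+1}/y_n = 1 − 2/5z + 7/5z(1+4/5z) = 1 + z + 28/25z²
  R(z) = 1 + z + 28/25z².

Solve |R(x)|<1 on ℝ⁻.
x=-0.79: |R|=0.9090
R=1: x+28/25x²=0 ⇒ x=−25/28=-0.8929; min R=1−1/(4·28/25)=0.7768>−1
Confirm numerically:
  x=-0.623: |R|=0.81170 <1
  x=-0.537: |R|=0.78597 <1
  x=-0.405: |R|=0.77871 <1
  x=-1.347: |R|=1.68514 >1
  x=-1.053: |R|=1.18887 >1
Interval (-0.8929, 0).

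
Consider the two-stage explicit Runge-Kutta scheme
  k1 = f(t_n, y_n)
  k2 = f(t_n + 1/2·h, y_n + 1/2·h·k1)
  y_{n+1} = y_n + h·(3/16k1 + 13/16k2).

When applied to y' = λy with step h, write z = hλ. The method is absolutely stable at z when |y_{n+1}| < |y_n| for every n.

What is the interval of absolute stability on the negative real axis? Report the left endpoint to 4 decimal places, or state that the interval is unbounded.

z∈(-2.4615,0).

Set f=λy, z=hλ:
  k1=λy_n ⇒ h·k1=z·y_n;  k2=λ(1+1/2z)y_n ⇒ h·k2=z(1+1/2z)y_n
  y_{n+1}/y_n = 1 + 3/16z + 13/16z(1+1/2z) = 1 + z + 13/32z²
  so R(z) = 1 + z + 13/32z².

Solve |R(x)|<1 on ℝ⁻.
x=-1.4: |R|=0.3962
R=1: x+13/32x²=0 ⇒ x=−32/13=-2.4615; min R=1−1/(4·13/32)=0.3846>−1
Confirm numerically:
  x=-2.062: |R|=0.66531 <1
  x=-1.906: |R|=0.56984 <1
  x=-1.007: |R|=0.40496 <1
  x=-2.876: |R|=1.48425 >1
  x=-2.562: |R|=1.10456 >1
Interval (-2.4615, 0).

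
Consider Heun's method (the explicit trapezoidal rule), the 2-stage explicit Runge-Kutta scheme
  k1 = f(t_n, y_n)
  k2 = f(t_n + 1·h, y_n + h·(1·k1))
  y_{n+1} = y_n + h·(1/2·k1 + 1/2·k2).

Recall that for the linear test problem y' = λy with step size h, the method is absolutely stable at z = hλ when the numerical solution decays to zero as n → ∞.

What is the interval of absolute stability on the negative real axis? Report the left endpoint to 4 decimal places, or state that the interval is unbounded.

(-2.0000, 0).

Test eqn y'=λy, z=hλ:
  order 2, 2-stage ⇒ R(z)=1+z+z^2/2
  (e.g. R(-0.83)=0.51445, |R|=0.51445)

Boundary: |R(x)|=1, x<0.
x=-0.83: |R|=0.5145
|R(-2.11)|=1.1160 |R(-1.81)|=0.8281 |R(-0.7)|=0.5450
Bisect:
  x_lo=-2.7757 |R|=2.0765  x_hi=-0.1423 |R|=0.8678
  mid=-1.45898 |R|=0.60533 →hi
  mid=-2.11733 |R|=1.12421 →lo
  mid=-1.78816 |R|=0.81060 →hi
  mid=-1.95274 |R|=0.95386 →hi
  mid=-2.03504 |R|=1.03565 →lo
  mid=-1.99389 |R|=0.99391 →hi
  mid=-2.01446 |R|=1.01457 →lo
  mid=-2.00418 |R|=1.00419 →lo
  ...
  [-2.00016,-2.00000] ⇒ x*=-2.0000
Stable set (-2.0000, 0).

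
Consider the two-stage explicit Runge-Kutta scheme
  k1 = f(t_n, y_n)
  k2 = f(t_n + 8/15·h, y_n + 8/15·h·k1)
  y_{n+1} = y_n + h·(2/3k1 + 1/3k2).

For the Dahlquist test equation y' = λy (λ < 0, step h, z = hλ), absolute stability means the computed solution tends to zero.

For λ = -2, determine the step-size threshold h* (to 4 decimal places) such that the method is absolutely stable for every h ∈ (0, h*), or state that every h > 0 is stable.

With y'=λy (z=hλ):
  k1=λy_n ⇒ h·k1=z·y_n;  k2=λ(1+8/15z)y_n ⇒ h·k2=z(1+8/15z)y_n
  y_{n+1}/y_n = 1 + 2/3z + 1/3z(1+8/15z) = 1 + z + 8/45z²
  so R(z) = 1 + z + 8/45z².

Boundary: |R(x)|=1, x<0.
x=-1.51: |R|=0.1046
R=1: x+8/45x²=0 ⇒ x=−45/8=-5.6250; min R=1−1/(4·8/45)=-0.4062>−1
Confirm numerically:
  x=-3.816: |R|=0.22723 <1
  x=-3.341: |R|=0.35659 <1
  x=-3.173: |R|=0.38315 <1
  x=-2.435: |R|=0.38092 <1
  x=-5.944: |R|=1.33709 >1
  x=-5.705: |R|=1.08114 >1
  x=-5.697: |R|=1.07292 >1
Stable set (-5.6250, 0).

(-5.6250,0); λ=-2 ⇒ h* = (45/8)/2 = 2.8125.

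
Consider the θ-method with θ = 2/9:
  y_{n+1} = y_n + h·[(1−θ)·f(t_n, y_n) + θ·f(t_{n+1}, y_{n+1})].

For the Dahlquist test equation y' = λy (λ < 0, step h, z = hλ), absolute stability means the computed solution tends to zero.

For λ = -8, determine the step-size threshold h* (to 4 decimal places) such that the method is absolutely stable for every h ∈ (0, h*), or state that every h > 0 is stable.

With y'=λy (z=hλ):
  y_{n+1} = y_n + z·[7/9·y_n + 2/9·y_{n+1}] ⇒ (1 − 2/9z)y_{n+1} = (1 + 7/9z)y_n
  ⇒ R(z) = (1 + 7/9z)/(1 − 2/9z).

Find x<0 with |R(x)|<1.
x=-1.15: |R|=0.0841
R=−1: 1+7/9x = −1+2/9x ⇒ -5/9x=2 ⇒ x=2/(-5/9)=-3.6000
Confirm numerically:
  x=-3.247: |R|=0.88608 <1
  x=-2.112: |R|=0.43739 <1
  x=-1.952: |R|=0.36144 <1
  x=-3.896: |R|=1.08814 >1
  x=-3.784: |R|=1.05553 >1
  x=-3.648: |R|=1.01473 >1
So |R|<1 on (-3.6000, 0).

(-3.6000,0); λ=-8 ⇒ h* = (18/5)/8 = 0.4500.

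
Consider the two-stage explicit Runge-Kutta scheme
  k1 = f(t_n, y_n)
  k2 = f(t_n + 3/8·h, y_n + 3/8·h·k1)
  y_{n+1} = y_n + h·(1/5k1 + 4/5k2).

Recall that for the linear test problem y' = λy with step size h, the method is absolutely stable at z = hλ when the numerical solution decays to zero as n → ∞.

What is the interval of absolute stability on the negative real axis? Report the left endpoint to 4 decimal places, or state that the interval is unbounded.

z∈(-3.3333,0).

Set f=λy, z=hλ:
  k1=λy_n ⇒ h·k1=z·y_n;  k2=λ(1+3/8z)y_n ⇒ h·k2=z(1+3/8z)y_n
  y_{n+1}/y_n = 1 + 1/5z + 4/5z(1+3/8z) = 1 + z + 3/10z²
  Hence R(z) = 1 + z + 3/10z².

Solve |R(x)|<1 on ℝ⁻.
x=-1.02: |R|=0.2921
R=1: x+3/10x²=0 ⇒ x=−10/3=-3.3333; min R=1−1/(4·3/10)=0.1667>−1
Confirm numerically:
  x=-2.649: |R|=0.45616 <1
  x=-1.687: |R|=0.16679 <1
  x=-1.406: |R|=0.18705 <1
  x=-3.846: |R|=1.59151 >1
  x=-3.686: |R|=1.38998 >1
  x=-3.661: |R|=1.35988 >1
Interval (-3.3333, 0).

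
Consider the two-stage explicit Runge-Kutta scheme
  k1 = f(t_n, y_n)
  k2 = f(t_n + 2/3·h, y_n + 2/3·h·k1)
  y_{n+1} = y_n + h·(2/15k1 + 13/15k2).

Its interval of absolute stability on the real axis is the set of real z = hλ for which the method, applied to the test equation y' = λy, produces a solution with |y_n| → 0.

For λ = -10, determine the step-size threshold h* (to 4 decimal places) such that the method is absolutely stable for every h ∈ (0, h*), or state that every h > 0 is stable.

(-1.7308,0); λ=-10 ⇒ h* = (45/26)/10 = 0.1731.

Test eqn y'=λy, z=hλ:
  k1=λy_n ⇒ h·k1=z·y_n;  k2=λ(1+2/3z)y_n ⇒ h·k2=z(1+2/3z)y_n
  y_{n+1}/y_n = 1 + 2/15z + 13/15z(1+2/3z) = 1 + z + 26/45z²
  Hence R(z) = 1 + z + 26/45z².

Solve |R(x)|<1 on ℝ⁻.
x=-0.46: |R|=0.6623
R=1: x+26/45x²=0 ⇒ x=−45/26=-1.7308; min R=1−1/(4·26/45)=0.5673>−1
Confirm numerically:
  x=-1.185: |R|=0.62633 <1
  x=-0.969: |R|=0.57351 <1
  x=-0.895: |R|=0.56781 <1
  x=-2.326: |R|=1.79994 >1
  x=-2.175: |R|=1.55825 >1
Stable set (-1.7308, 0).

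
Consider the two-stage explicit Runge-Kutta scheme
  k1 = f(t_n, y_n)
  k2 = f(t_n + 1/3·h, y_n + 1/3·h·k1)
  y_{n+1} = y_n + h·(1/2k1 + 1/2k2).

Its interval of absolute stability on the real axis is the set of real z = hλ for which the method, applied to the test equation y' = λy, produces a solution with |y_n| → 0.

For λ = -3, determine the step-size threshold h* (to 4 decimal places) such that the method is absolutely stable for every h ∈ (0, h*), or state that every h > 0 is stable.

(-6.0000,0); λ=-3 ⇒ h* = (6)/3 = 2.0000.

Test eqn y'=λy, z=hλ:
  k1=λy_n ⇒ h·k1=z·y_n;  k2=λ(1+1/3z)y_n ⇒ h·k2=z(1+1/3z)y_n
  y_{n+1}/y_n = 1 + 1/2z + 1/2z(1+1/3z) = 1 + z + 1/6z²
  R(z) = 1 + z + 1/6z².

Solve |R(x)|<1 on ℝ⁻.
x=-1.25: |R|=0.0104
R=1: x+1/6x²=0 ⇒ x=−6=-6.0000; min R=1−1/(4·1/6)=-0.5000>−1
Confirm numerically:
  x=-5.725: |R|=0.73760 <1
  x=-5.561: |R|=0.59312 <1
  x=-3.356: |R|=0.47888 <1
  x=-6.420: |R|=1.44940 >1
  x=-6.137: |R|=1.14013 >1
  x=-6.084: |R|=1.08518 >1
Interval (-6.0000, 0).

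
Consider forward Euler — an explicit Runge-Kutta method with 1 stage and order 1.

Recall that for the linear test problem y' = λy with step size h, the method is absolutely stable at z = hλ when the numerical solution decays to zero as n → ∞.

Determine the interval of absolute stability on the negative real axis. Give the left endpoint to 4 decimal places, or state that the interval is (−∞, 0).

On y'=λy, z=hλ:
  order 1, 1-stage ⇒ R(z)=1+z
  (e.g. R(-0.75)=0.25000, |R|=0.25000)

Find x<0 with |R(x)|<1.
x=-0.75: |R|=0.2500
|R(-1.42)|=0.4200 |R(-1.07)|=0.0700 |R(-0.72)|=0.2800
Bisect:
  x_lo=-2.4075 |R|=1.4075  x_hi=-0.1629 |R|=0.8371
  mid=-1.28522 |R|=0.28522 →hi
  mid=-1.84638 |R|=0.84638 →hi
  mid=-2.12695 |R|=1.12695 →lo
  mid=-1.98667 |R|=0.98667 →hi
  mid=-2.05681 |R|=1.05681 →lo
  mid=-2.02174 |R|=1.02174 →lo
  mid=-2.00420 |R|=1.00420 →lo
  mid=-1.99543 |R|=0.99543 →hi
  mid=-1.99982 |R|=0.99982 →hi
  mid=-2.00201 |R|=1.00201 →lo
  ...
  [-2.00009,-1.99996] ⇒ x*=-2.0000
Interval (-2.0000, 0).

(-2.0000, 0).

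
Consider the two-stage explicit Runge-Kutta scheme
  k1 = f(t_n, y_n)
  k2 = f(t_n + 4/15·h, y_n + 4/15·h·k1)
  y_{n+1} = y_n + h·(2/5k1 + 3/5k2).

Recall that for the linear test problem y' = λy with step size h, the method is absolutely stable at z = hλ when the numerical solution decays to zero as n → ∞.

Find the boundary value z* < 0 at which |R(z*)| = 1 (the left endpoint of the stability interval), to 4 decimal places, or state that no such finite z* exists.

z* = -6.2500.

Test eqn y'=λy, z=hλ:
  k1=λy_n ⇒ h·k1=z·y_n;  k2=λ(1+4/15z)y_n ⇒ h·k2=z(1+4/15z)y_n
  y_{n+1}/y_n = 1 + 2/5z + 3/5z(1+4/15z) = 1 + z + 4/25z²
  R(z) = 1 + z + 4/25z².

Need |R(x)|<1, x<0.
x=-0.85: |R|=0.2656
R=1: x+4/25x²=0 ⇒ x=−25/4=-6.2500; min R=1−1/(4·4/25)=-0.5625>−1
Confirm numerically:
  x=-6.094: |R|=0.84789 <1
  x=-5.522: |R|=0.35680 <1
  x=-5.208: |R|=0.13172 <1
  x=-2.864: |R|=0.55160 <1
  x=-6.479: |R|=1.23739 >1
  x=-6.379: |R|=1.13166 >1
So |R|<1 on (-6.2500, 0).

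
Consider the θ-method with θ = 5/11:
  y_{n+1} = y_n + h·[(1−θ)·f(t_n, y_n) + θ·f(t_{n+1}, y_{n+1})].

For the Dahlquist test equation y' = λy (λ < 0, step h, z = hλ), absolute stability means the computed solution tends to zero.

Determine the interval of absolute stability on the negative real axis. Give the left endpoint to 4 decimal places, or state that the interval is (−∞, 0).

z∈(-22.0000,0).

Set f=λy, z=hλ:
  y_{n+1} = y_n + z·[6/11·y_n + 5/11·y_{n+1}] ⇒ (1 − 5/11z)y_{n+1} = (1 + 6/11z)y_n
  Hence R(z) = (1 + 6/11z)/(1 − 5/11z).

Need |R(x)|<1, x<0.
x=-1.27: |R|=0.1948
R=−1: 1+6/11x = −1+5/11x ⇒ -1/11x=2 ⇒ x=2/(-1/11)=-22.0000
Confirm numerically:
  x=-21.519: |R|=0.99594 <1
  x=-18.890: |R|=0.97051 <1
  x=-13.566: |R|=0.89301 <1
  x=-22.372: |R|=1.00303 >1
  x=-22.341: |R|=1.00278 >1
  x=-22.138: |R|=1.00113 >1
Stable set (-22.0000, 0).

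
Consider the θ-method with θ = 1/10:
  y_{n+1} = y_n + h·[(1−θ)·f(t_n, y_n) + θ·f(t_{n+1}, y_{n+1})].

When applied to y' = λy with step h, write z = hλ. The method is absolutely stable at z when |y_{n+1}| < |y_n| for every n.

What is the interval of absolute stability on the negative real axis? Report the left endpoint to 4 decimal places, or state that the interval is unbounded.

Set f=λy, z=hλ:
  y_{n+1} = y_n + z·[9/10·y_n + 1/10·y_{n+1}] ⇒ (1 − 1/10z)y_{n+1} = (1 + 9/10z)y_n
  Hence R(z) = (1 + 9/10z)/(1 − 1/10z).

Boundary: |R(x)|=1, x<0.
x=-0.37: |R|=0.6432
R=−1: 1+9/10x = −1+1/10x ⇒ -4/5x=2 ⇒ x=2/(-4/5)=-2.5000
Confirm numerically:
  x=-2.110: |R|=0.74236 <1
  x=-1.995: |R|=0.66319 <1
  x=-1.723: |R|=0.46976 <1
  x=-3.004: |R|=1.31006 >1
  x=-2.868: |R|=1.22878 >1
  x=-2.607: |R|=1.06790 >1
Interval (-2.5000, 0).

(-2.5000, 0).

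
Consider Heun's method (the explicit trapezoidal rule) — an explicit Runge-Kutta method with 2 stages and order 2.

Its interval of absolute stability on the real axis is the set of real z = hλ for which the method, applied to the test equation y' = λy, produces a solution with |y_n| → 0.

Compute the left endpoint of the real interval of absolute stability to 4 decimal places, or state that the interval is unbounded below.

With y'=λy (z=hλ):
  order 2, 2-stage ⇒ R(z)=1+z+z^2/2
  (e.g. R(-0.37)=0.69845, |R|=0.69845)

Find x<0 with |R(x)|<1.
x=-0.37: |R|=0.6985
|R(-2.29)|=1.3321 |R(-2.16)|=1.1728 |R(-0.82)|=0.5162
Bisect:
  x_lo=-2.8151 |R|=2.1474  x_hi=-0.3349 |R|=0.7212
  mid=-1.57502 |R|=0.66533 →hi
  mid=-2.19508 |R|=1.21411 →lo
  mid=-1.88505 |R|=0.89166 →hi
  mid=-2.04007 |R|=1.04087 →lo
  mid=-1.96256 |R|=0.96326 →hi
  mid=-2.00131 |R|=1.00132 →lo
  mid=-1.98194 |R|=0.98210 →hi
  mid=-1.99163 |R|=0.99166 →hi
  ...
  [-2.00010,-1.99995] ⇒ x*=-2.0000
Stable set (-2.0000, 0).

z* = -2.0000.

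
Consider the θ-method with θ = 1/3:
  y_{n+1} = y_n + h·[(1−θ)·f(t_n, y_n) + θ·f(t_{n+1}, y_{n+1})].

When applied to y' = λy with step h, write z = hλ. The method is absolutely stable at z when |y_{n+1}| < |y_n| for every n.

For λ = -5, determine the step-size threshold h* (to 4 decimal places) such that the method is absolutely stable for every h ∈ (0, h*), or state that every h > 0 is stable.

(-6.0000,0); λ=-5 ⇒ h* = (6)/5 = 1.2000.

On y'=λy, z=hλ:
  y_{n+1} = y_n + z·[2/3·y_n + 1/3·y_{n+1}] ⇒ (1 − 1/3z)y_{n+1} = (1 + 2/3z)y_n
  ⇒ R(z) = (1 + 2/3z)/(1 − 1/3z).

Boundary: |R(x)|=1, x<0.
x=-1.42: |R|=0.0362
R=−1: 1+2/3x = −1+1/3x ⇒ -1/3x=2 ⇒ x=2/(-1/3)=-6.0000
Confirm numerically:
  x=-4.840: |R|=0.85204 <1
  x=-4.654: |R|=0.82414 <1
  x=-4.494: |R|=0.79904 <1
  x=-6.284: |R|=1.03059 >1
  x=-6.100: |R|=1.01099 >1
So |R|<1 on (-6.0000, 0).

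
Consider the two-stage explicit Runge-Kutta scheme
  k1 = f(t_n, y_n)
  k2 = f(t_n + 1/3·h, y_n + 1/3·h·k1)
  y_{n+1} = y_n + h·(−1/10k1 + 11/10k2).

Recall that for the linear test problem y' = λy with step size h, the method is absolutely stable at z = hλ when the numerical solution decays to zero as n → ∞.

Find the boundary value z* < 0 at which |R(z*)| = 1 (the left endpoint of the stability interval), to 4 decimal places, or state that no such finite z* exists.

Set f=λy, z=hλ:
  k1=λy_n ⇒ h·k1=z·y_n;  k2=λ(1+1/3z)y_n ⇒ h·k2=z(1+1/3z)y_n
  y_{n+1}/y_n = 1 − 1/10z + 11/10z(1+1/3z) = 1 + z + 11/30z²
  Hence R(z) = 1 + z + 11/30z².

Need |R(x)|<1, x<0.
x=-1.04: |R|=0.3566
R=1: x+11/30x²=0 ⇒ x=−30/11=-2.7273; min R=1−1/(4·11/30)=0.3182>−1
Confirm numerically:
  x=-2.446: |R|=0.74774 <1
  x=-1.137: |R|=0.33702 <1
  x=-1.107: |R|=0.34233 <1
  x=-3.267: |R|=1.64654 >1
  x=-3.136: |R|=1.46998 >1
  x=-3.029: |R|=1.33511 >1
Stable set (-2.7273, 0).

z* = -2.7273.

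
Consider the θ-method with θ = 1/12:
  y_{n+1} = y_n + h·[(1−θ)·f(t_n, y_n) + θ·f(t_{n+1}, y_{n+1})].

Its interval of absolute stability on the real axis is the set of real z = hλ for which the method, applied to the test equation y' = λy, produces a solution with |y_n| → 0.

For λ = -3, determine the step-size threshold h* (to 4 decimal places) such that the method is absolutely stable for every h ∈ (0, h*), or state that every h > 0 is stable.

With y'=λy (z=hλ):
  y_{n+1} = y_n + z·[11/12·y_n + 1/12·y_{n+1}] ⇒ (1 − 1/12z)y_{n+1} = (1 + 11/12z)y_n
  so R(z) = (1 + 11/12z)/(1 − 1/12z).

Boundary: |R(x)|=1, x<0.
x=-1.26: |R|=0.1403
R=−1: 1+11/12x = −1+1/12x ⇒ -5/6x=2 ⇒ x=2/(-5/6)=-2.4000
Confirm numerically:
  x=-2.136: |R|=0.81324 <1
  x=-1.665: |R|=0.46213 <1
  x=-1.474: |R|=0.31275 <1
  x=-2.871: |R|=1.31672 >1
  x=-2.506: |R|=1.07307 >1
So |R|<1 on (-2.4000, 0).

(-2.4000,0); λ=-3 ⇒ h* = (12/5)/3 = 0.8000.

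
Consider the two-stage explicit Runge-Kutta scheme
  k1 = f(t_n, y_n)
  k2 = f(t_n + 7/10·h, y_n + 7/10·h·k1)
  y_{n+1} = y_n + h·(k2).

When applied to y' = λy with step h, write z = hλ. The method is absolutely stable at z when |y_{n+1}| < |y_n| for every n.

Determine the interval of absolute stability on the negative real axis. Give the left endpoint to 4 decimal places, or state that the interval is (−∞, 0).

(-1.4286, 0).

On y'=λy, z=hλ:
  k1=λy_n ⇒ h·k1=z·y_n;  k2=λ(1+7/10z)y_n ⇒ h·k2=z(1+7/10z)y_n
  y_{n+1}/y_n = 1 + z(1+7/10z) = 1 + z + 7/10z²
  so R(z) = 1 + z + 7/10z².

Need |R(x)|<1, x<0.
x=-1.4: |R|=0.9720
R=1: x+7/10x²=0 ⇒ x=−10/7=-1.4286; min R=1−1/(4·7/10)=0.6429>−1
Confirm numerically:
  x=-1.241: |R|=0.83706 <1
  x=-1.043: |R|=0.71849 <1
  x=-0.760: |R|=0.64432 <1
  x=-0.737: |R|=0.64322 <1
  x=-2.012: |R|=1.82170 >1
  x=-2.010: |R|=1.81807 >1
  x=-1.841: |R|=1.53150 >1
So |R|<1 on (-1.4286, 0).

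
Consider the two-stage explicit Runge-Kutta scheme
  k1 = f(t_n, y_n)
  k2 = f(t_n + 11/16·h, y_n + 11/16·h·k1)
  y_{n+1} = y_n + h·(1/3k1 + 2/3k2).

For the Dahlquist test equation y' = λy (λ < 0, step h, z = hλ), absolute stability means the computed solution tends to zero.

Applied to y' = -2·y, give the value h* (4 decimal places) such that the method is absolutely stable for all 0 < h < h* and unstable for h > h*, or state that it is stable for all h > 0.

Test eqn y'=λy, z=hλ:
  k1=λy_n ⇒ h·k1=z·y_n;  k2=λ(1+11/16z)y_n ⇒ h·k2=z(1+11/16z)y_n
  y_{n+1}/y_n = 1 + 1/3z + 2/3z(1+11/16z) = 1 + z + 11/24z²
  so R(z) = 1 + z + 11/24z².

Find x<0 with |R(x)|<1.
x=-0.37: |R|=0.6927
R=1: x+11/24x²=0 ⇒ x=−24/11=-2.1818; min R=1−1/(4·11/24)=0.4545>−1
Confirm numerically:
  x=-2.118: |R|=0.93805 <1
  x=-1.322: |R|=0.47902 <1
  x=-1.115: |R|=0.45481 <1
  x=-2.755: |R|=1.72376 >1
  x=-2.268: |R|=1.08959 >1
Stable set (-2.1818, 0).

(-2.1818,0); λ=-2 ⇒ h* = (24/11)/2 = 1.0909.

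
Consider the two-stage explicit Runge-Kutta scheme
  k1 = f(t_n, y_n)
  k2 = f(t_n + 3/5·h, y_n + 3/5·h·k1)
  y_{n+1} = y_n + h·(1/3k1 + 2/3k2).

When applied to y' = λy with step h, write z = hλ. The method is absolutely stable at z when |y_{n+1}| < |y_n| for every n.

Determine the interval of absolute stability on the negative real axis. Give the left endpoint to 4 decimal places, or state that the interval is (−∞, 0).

Set f=λy, z=hλ:
  k1=λy_n ⇒ h·k1=z·y_n;  k2=λ(1+3/5z)y_n ⇒ h·k2=z(1+3/5z)y_n
  y_{n+1}/y_n = 1 + 1/3z + 2/3z(1+3/5z) = 1 + z + 2/5z²
  so R(z) = 1 + z + 2/5z².

Solve |R(x)|<1 on ℝ⁻.
x=-0.6: |R|=0.5440
R=1: x+2/5x²=0 ⇒ x=−5/2=-2.5000; min R=1−1/(4·2/5)=0.3750>−1
Confirm numerically:
  x=-2.430: |R|=0.93196 <1
  x=-1.717: |R|=0.46224 <1
  x=-1.317: |R|=0.37680 <1
  x=-1.079: |R|=0.38670 <1
  x=-3.060: |R|=1.68544 >1
  x=-2.933: |R|=1.50800 >1
  x=-2.774: |R|=1.30403 >1
So |R|<1 on (-2.5000, 0).

(-2.5000, 0).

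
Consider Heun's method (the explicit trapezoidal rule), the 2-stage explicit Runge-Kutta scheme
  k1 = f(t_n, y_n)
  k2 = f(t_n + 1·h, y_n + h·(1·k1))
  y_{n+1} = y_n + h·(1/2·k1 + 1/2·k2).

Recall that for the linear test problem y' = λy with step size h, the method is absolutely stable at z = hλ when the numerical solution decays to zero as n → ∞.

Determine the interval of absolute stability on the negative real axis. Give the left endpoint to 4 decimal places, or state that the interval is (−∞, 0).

z∈(-2.0000,0).

On y'=λy, z=hλ:
  order 2, 2-stage ⇒ R(z)=1+z+z^2/2
  (e.g. R(-1.11)=0.50605, |R|=0.50605)

Boundary: |R(x)|=1, x<0.
x=-1.11: |R|=0.5060
|R(-2.06)|=1.0618 |R(-1.41)|=0.5840 |R(-1.02)|=0.5002
Bisect:
  x_lo=-2.4630 |R|=1.5702  x_hi=-0.0686 |R|=0.9338
  mid=-1.26577 |R|=0.53532 →hi
  mid=-1.86438 |R|=0.87357 →hi
  mid=-2.16368 |R|=1.17708 →lo
  mid=-2.01403 |R|=1.01413 →lo
  mid=-1.93920 |R|=0.94105 →hi
  mid=-1.97662 |R|=0.97689 →hi
  mid=-1.99532 |R|=0.99533 →hi
  mid=-2.00468 |R|=1.00469 →lo
  ...
  [-2.00015,-2.00000] ⇒ x*=-2.0000
Stable set (-2.0000, 0).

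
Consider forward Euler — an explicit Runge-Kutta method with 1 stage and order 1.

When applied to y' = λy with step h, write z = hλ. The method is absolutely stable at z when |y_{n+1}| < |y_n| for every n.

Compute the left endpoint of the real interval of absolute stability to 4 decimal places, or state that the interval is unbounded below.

Test eqn y'=λy, z=hλ:
  order 1, 1-stage ⇒ R(z)=1+z
  (e.g. R(-0.48)=0.52000, |R|=0.52000)

Find x<0 with |R(x)|<1.
x=-0.48: |R|=0.5200
|R(-2.02)|=1.0200 |R(-1.46)|=0.4600 |R(-1.35)|=0.3500
Bisect:
  x_lo=-2.3503 |R|=1.3503  x_hi=-0.3847 |R|=0.6153
  mid=-1.36748 |R|=0.36748 →hi
  mid=-1.85887 |R|=0.85887 →hi
  mid=-2.10456 |R|=1.10456 →lo
  mid=-1.98172 |R|=0.98172 →hi
  mid=-2.04314 |R|=1.04314 →lo
  mid=-2.01243 |R|=1.01243 →lo
  mid=-1.99707 |R|=0.99707 →hi
  mid=-2.00475 |R|=1.00475 →lo
  mid=-2.00091 |R|=1.00091 →lo
  ...
  [-2.00007,-1.99995] ⇒ x*=-2.0000
Stable set (-2.0000, 0).

z* = -2.0000.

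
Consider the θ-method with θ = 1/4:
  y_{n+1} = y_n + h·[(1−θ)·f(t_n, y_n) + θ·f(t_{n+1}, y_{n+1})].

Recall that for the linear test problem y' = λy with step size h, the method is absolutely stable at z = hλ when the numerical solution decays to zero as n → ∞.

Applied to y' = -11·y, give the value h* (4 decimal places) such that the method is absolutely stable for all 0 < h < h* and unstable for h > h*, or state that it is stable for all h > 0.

Set f=λy, z=hλ:
  y_{n+1} = y_n + z·[3/4·y_n + 1/4·y_{n+1}] ⇒ (1 − 1/4z)y_{n+1} = (1 + 3/4z)y_n
  ⇒ R(z) = (1 + 3/4z)/(1 − 1/4z).

Boundary: |R(x)|=1, x<0.
x=-0.93: |R|=0.2454
R=−1: 1+3/4x = −1+1/4x ⇒ -1/2x=2 ⇒ x=2/(-1/2)=-4.0000
Confirm numerically:
  x=-3.710: |R|=0.92477 <1
  x=-2.274: |R|=0.44979 <1
  x=-1.630: |R|=0.15808 <1
  x=-4.569: |R|=1.13280 >1
  x=-4.412: |R|=1.09796 >1
  x=-4.038: |R|=1.00946 >1
So |R|<1 on (-4.0000, 0).

(-4.0000,0); λ=-11 ⇒ h* = (4)/11 = 0.3636.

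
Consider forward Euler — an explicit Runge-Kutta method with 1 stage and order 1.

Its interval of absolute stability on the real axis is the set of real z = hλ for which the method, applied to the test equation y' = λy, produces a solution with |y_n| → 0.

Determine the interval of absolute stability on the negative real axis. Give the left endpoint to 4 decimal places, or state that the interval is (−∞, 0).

(-2.0000, 0).

On y'=λy, z=hλ:
  order 1, 1-stage ⇒ R(z)=1+z
  (e.g. R(-1.14)=-0.14000, |R|=0.14000)

Solve |R(x)|<1 on ℝ⁻.
x=-1.14: |R|=0.1400
|R(-2.23)|=1.2300 |R(-0.92)|=0.0800 |R(-0.86)|=0.1400
Bisect:
  x_lo=-2.4417 |R|=1.4417  x_hi=-0.2021 |R|=0.7979
  mid=-1.32191 |R|=0.32191 →hi
  mid=-1.88183 |R|=0.88183 →hi
  mid=-2.16179 |R|=1.16179 →lo
  mid=-2.02181 |R|=1.02181 →lo
  mid=-1.95182 |R|=0.95182 →hi
  mid=-1.98681 |R|=0.98681 →hi
  mid=-2.00431 |R|=1.00431 →lo
  ...
  [-2.00007,-1.99994] ⇒ x*=-2.0000
Stable set (-2.0000, 0).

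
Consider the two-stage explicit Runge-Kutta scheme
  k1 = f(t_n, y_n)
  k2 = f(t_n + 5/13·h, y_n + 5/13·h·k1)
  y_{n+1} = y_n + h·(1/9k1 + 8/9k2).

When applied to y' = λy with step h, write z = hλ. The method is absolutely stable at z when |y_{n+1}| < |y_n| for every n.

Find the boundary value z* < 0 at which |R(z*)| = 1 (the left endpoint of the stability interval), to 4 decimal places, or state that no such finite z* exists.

On y'=λy, z=hλ:
  k1=λy_n ⇒ h·k1=z·y_n;  k2=λ(1+5/13z)y_n ⇒ h·k2=z(1+5/13z)y_n
  y_{n+1}/y_n = 1 + 1/9z + 8/9z(1+5/13z) = 1 + z + 40/117z²
  Hence R(z) = 1 + z + 40/117z².

Find x<0 with |R(x)|<1.
x=-1.13: |R|=0.3065
R=1: x+40/117x²=0 ⇒ x=−117/40=-2.9250; min R=1−1/(4·40/117)=0.2687>−1
Confirm numerically:
  x=-2.307: |R|=0.51257 <1
  x=-2.283: |R|=0.49891 <1
  x=-1.858: |R|=0.32223 <1
  x=-1.503: |R|=0.26931 <1
  x=-3.281: |R|=1.39933 >1
  x=-3.215: |R|=1.31875 >1
So |R|<1 on (-2.9250, 0).

z* = -2.9250.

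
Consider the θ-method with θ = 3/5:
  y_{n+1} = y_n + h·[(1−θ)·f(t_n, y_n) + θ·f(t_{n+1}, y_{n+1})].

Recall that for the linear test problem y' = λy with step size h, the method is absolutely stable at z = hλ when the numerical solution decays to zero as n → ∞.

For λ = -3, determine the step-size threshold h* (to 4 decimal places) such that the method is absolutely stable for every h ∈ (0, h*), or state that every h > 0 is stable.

(−∞, 0) — no finite endpoint. Any h>0 works for λ=-3.

Set f=λy, z=hλ:
  y_{n+1} = y_n + z·[2/5·y_n + 3/5·y_{n+1}] ⇒ (1 − 3/5z)y_{n+1} = (1 + 2/5z)y_n
  Hence R(z) = (1 + 2/5z)/(1 − 3/5z).

Boundary: |R(x)|=1, x<0.
x=-1.19: |R|=0.3057
x=-2: |R|=0.0909
x=-10: |R|=0.4286
x=-100: |R|=0.6393
θ=3/5≥1/2 ⇒ |1+2/5x|<|1−3/5x| ∀x<0 ⇒ stable on all of ℝ⁻.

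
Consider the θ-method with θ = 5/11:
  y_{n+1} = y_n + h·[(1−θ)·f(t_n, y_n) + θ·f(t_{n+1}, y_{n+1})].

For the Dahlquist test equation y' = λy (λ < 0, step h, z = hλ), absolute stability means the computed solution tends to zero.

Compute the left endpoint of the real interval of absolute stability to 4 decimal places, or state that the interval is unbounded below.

Set f=λy, z=hλ:
  y_{n+1} = y_n + z·[6/11·y_n + 5/11·y_{n+1}] ⇒ (1 − 5/11z)y_{n+1} = (1 + 6/11z)y_n
  ⇒ R(z) = (1 + 6/11z)/(1 − 5/11z).

Need |R(x)|<1, x<0.
x=-0.78: |R|=0.4242
R=−1: 1+6/11x = −1+5/11x ⇒ -1/11x=2 ⇒ x=2/(-1/11)=-22.0000
Confirm numerically:
  x=-16.420: |R|=0.94006 <1
  x=-13.363: |R|=0.88901 <1
  x=-10.678: |R|=0.82417 <1
  x=-9.527: |R|=0.78728 <1
  x=-22.404: |R|=1.00328 >1
  x=-22.351: |R|=1.00286 >1
  x=-22.242: |R|=1.00198 >1
Interval (-22.0000, 0).

left endpoint -22.0000.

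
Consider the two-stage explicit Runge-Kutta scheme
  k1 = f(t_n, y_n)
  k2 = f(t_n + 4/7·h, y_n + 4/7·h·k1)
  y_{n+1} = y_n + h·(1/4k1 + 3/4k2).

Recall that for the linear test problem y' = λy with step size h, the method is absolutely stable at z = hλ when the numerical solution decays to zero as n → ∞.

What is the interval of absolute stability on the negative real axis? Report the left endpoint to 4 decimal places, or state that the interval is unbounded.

z∈(-2.3333,0).

With y'=λy (z=hλ):
  k1=λy_n ⇒ h·k1=z·y_n;  k2=λ(1+4/7z)y_n ⇒ h·k2=z(1+4/7z)y_n
  y_{n+1}/y_n = 1 + 1/4z + 3/4z(1+4/7z) = 1 + z + 3/7z²
  R(z) = 1 + z + 3/7z².

Boundary: |R(x)|=1, x<0.
x=-0.73: |R|=0.4984
R=1: x+3/7x²=0 ⇒ x=−7/3=-2.3333; min R=1−1/(4·3/7)=0.4167>−1
Confirm numerically:
  x=-1.939: |R|=0.67231 <1
  x=-1.569: |R|=0.48604 <1
  x=-1.100: |R|=0.41857 <1
  x=-0.972: |R|=0.43291 <1
  x=-2.860: |R|=1.64554 >1
  x=-2.737: |R|=1.47350 >1
  x=-2.623: |R|=1.32563 >1
Stable set (-2.3333, 0).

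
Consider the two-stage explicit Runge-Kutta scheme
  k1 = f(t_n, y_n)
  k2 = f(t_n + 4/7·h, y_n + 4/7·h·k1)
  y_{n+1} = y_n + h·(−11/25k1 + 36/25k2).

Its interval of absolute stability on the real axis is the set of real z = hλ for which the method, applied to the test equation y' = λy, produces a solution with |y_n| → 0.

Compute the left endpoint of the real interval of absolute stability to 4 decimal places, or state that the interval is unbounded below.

z* = -1.2153.

Set f=λy, z=hλ:
  k1=λy_n ⇒ h·k1=z·y_n;  k2=λ(1+4/7z)y_n ⇒ h·k2=z(1+4/7z)y_n
  y_{n+1}/y_n = 1 − 11/25z + 36/25z(1+4/7z) = 1 + z + 144/175z²
  Hence R(z) = 1 + z + 144/175z².

Find x<0 with |R(x)|<1.
x=-1.57: |R|=1.4583
R=1: x+144/175x²=0 ⇒ x=−175/144=-1.2153; min R=1−1/(4·144/175)=0.6962>−1
Confirm numerically:
  x=-0.962: |R|=0.79951 <1
  x=-0.923: |R|=0.77802 <1
  x=-0.685: |R|=0.70111 <1
  x=-0.548: |R|=0.69911 <1
  x=-1.551: |R|=1.42847 >1
  x=-1.282: |R|=1.07039 >1
Stable set (-1.2153, 0).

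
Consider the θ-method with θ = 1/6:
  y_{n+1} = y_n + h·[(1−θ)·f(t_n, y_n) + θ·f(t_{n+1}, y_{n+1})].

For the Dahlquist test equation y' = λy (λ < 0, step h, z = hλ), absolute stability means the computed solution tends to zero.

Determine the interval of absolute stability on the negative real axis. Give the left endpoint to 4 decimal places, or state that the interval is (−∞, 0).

Set f=λy, z=hλ:
  y_{n+1} = y_n + z·[5/6·y_n + 1/6·y_{n+1}] ⇒ (1 − 1/6z)y_{n+1} = (1 + 5/6z)y_n
  so R(z) = (1 + 5/6z)/(1 − 1/6z).

Need |R(x)|<1, x<0.
x=-1.2: |R|=0.0000
R=−1: 1+5/6x = −1+1/6x ⇒ -2/3x=2 ⇒ x=2/(-2/3)=-3.0000
Confirm numerically:
  x=-2.859: |R|=0.93634 <1
  x=-2.590: |R|=0.80908 <1
  x=-2.451: |R|=0.74015 <1
  x=-1.608: |R|=0.26814 <1
  x=-3.376: |R|=1.16041 >1
  x=-3.280: |R|=1.12069 >1
So |R|<1 on (-3.0000, 0).

(-3.0000, 0).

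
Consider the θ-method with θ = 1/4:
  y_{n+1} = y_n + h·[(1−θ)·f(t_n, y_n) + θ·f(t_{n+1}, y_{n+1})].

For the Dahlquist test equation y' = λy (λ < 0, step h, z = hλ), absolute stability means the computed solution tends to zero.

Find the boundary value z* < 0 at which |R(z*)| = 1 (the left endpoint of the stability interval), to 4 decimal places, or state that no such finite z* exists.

On y'=λy, z=hλ:
  y_{n+1} = y_n + z·[3/4·y_n + 1/4·y_{n+1}] ⇒ (1 − 1/4z)y_{n+1} = (1 + 3/4z)y_n
  Hence R(z) = (1 + 3/4z)/(1 − 1/4z).

Boundary: |R(x)|=1, x<0.
x=-0.31: |R|=0.7123
R=−1: 1+3/4x = −1+1/4x ⇒ -1/2x=2 ⇒ x=2/(-1/2)=-4.0000
Confirm numerically:
  x=-3.530: |R|=0.87517 <1
  x=-2.314: |R|=0.46595 <1
  x=-2.149: |R|=0.39795 <1
  x=-1.729: |R|=0.20719 <1
  x=-4.219: |R|=1.05329 >1
  x=-4.060: |R|=1.01489 >1
Stable set (-4.0000, 0).

left endpoint -4.0000.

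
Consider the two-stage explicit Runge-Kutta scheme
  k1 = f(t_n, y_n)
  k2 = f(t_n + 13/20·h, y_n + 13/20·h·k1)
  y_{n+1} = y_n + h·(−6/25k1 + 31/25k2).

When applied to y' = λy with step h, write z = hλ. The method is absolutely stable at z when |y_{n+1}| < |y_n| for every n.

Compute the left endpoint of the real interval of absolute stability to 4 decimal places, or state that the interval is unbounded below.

With y'=λy (z=hλ):
  k1=λy_n ⇒ h·k1=z·y_n;  k2=λ(1+13/20z)y_n ⇒ h·k2=z(1+13/20z)y_n
  y_{n+1}/y_n = 1 − 6/25z + 31/25z(1+13/20z) = 1 + z + 403/500z²
  Hence R(z) = 1 + z + 403/500z².

Need |R(x)|<1, x<0.
x=-0.98: |R|=0.7941
R=1: x+403/500x²=0 ⇒ x=−500/403=-1.2407; min R=1−1/(4·403/500)=0.6898>−1
Confirm numerically:
  x=-1.160: |R|=0.92455 <1
  x=-1.104: |R|=0.87837 <1
  x=-0.930: |R|=0.76711 <1
  x=-0.731: |R|=0.69969 <1
  x=-1.820: |R|=1.84979 >1
  x=-1.569: |R|=1.41518 >1
  x=-1.549: |R|=1.38492 >1
So |R|<1 on (-1.2407, 0).

left endpoint -1.2407.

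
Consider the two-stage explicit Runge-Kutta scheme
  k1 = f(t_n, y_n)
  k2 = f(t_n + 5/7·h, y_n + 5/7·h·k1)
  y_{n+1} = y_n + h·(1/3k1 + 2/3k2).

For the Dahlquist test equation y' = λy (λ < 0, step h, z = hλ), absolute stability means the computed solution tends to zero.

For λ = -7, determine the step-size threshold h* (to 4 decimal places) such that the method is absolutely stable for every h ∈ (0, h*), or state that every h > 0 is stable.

On y'=λy, z=hλ:
  k1=λy_n ⇒ h·k1=z·y_n;  k2=λ(1+5/7z)y_n ⇒ h·k2=z(1+5/7z)y_n
  y_{n+1}/y_n = 1 + 1/3z + 2/3z(1+5/7z) = 1 + z + 10/21z²
  so R(z) = 1 + z + 10/21z².

Boundary: |R(x)|=1, x<0.
x=-0.96: |R|=0.4789
R=1: x+10/21x²=0 ⇒ x=−21/10=-2.1000; min R=1−1/(4·10/21)=0.4750>−1
Confirm numerically:
  x=-1.382: |R|=0.52749 <1
  x=-1.167: |R|=0.48152 <1
  x=-1.149: |R|=0.47967 <1
  x=-2.676: |R|=1.73399 >1
  x=-2.655: |R|=1.70168 >1
  x=-2.497: |R|=1.47205 >1
So |R|<1 on (-2.1000, 0).

(-2.1000,0); λ=-7 ⇒ h* = (21/10)/7 = 0.3000.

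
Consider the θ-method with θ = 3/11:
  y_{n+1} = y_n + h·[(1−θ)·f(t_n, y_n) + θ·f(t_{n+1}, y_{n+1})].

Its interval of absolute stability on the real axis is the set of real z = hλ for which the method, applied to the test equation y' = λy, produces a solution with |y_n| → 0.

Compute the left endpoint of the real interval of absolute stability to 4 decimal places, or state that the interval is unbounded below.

With y'=λy (z=hλ):
  y_{n+1} = y_n + z·[8/11·y_n + 3/11·y_{n+1}] ⇒ (1 − 3/11z)y_{n+1} = (1 + 8/11z)y_n
  so R(z) = (1 + 8/11z)/(1 − 3/11z).

Need |R(x)|<1, x<0.
x=-1.45: |R|=0.0391
R=−1: 1+8/11x = −1+3/11x ⇒ -5/11x=2 ⇒ x=2/(-5/11)=-4.4000
Confirm numerically:
  x=-3.726: |R|=0.84805 <1
  x=-3.713: |R|=0.84484 <1
  x=-2.744: |R|=0.56947 <1
  x=-4.861: |R|=1.09010 >1
  x=-4.678: |R|=1.05552 >1
Stable set (-4.4000, 0).

left endpoint -4.4000.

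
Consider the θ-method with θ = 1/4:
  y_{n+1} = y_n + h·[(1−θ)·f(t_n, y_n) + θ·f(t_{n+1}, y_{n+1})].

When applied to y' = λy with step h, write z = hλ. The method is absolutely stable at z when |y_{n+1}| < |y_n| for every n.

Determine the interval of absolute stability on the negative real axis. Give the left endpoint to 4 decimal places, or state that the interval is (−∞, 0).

Set f=λy, z=hλ:
  y_{n+1} = y_n + z·[3/4·y_n + 1/4·y_{n+1}] ⇒ (1 − 1/4z)y_{n+1} = (1 + 3/4z)y_n
  Hence R(z) = (1 + 3/4z)/(1 − 1/4z).

Need |R(x)|<1, x<0.
x=-0.98: |R|=0.2129
R=−1: 1+3/4x = −1+1/4x ⇒ -1/2x=2 ⇒ x=2/(-1/2)=-4.0000
Confirm numerically:
  x=-3.638: |R|=0.90521 <1
  x=-3.325: |R|=0.81570 <1
  x=-2.451: |R|=0.51976 <1
  x=-1.655: |R|=0.17065 <1
  x=-4.180: |R|=1.04401 >1
  x=-4.117: |R|=1.02883 >1
  x=-4.104: |R|=1.02567 >1
So |R|<1 on (-4.0000, 0).

(-4.0000, 0).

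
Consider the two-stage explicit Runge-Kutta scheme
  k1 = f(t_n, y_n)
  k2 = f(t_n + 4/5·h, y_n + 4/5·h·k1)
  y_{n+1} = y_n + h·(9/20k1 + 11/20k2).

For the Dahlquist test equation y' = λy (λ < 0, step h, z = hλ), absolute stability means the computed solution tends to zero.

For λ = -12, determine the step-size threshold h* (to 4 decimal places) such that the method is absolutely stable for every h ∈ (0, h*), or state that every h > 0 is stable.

(-2.2727,0); λ=-12 ⇒ h* = (25/11)/12 = 0.1894.

Set f=λy, z=hλ:
  k1=λy_n ⇒ h·k1=z·y_n;  k2=λ(1+4/5z)y_n ⇒ h·k2=z(1+4/5z)y_n
  y_{n+1}/y_n = 1 + 9/20z + 11/20z(1+4/5z) = 1 + z + 11/25z²
  Hence R(z) = 1 + z + 11/25z².

Need |R(x)|<1, x<0.
x=-1.52: |R|=0.4966
R=1: x+11/25x²=0 ⇒ x=−25/11=-2.2727; min R=1−1/(4·11/25)=0.4318>−1
Confirm numerically:
  x=-2.193: |R|=0.92307 <1
  x=-2.136: |R|=0.87150 <1
  x=-1.900: |R|=0.68840 <1
  x=-2.866: |R|=1.74814 >1
  x=-2.833: |R|=1.69839 >1
  x=-2.297: |R|=1.02453 >1
Interval (-2.2727, 0).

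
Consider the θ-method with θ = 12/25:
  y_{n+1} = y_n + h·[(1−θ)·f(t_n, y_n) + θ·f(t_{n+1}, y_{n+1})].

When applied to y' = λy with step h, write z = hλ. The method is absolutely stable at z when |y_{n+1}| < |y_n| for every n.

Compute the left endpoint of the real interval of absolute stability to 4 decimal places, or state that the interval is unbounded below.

On y'=λy, z=hλ:
  y_{n+1} = y_n + z·[13/25·y_n + 12/25·y_{n+1}] ⇒ (1 − 12/25z)y_{n+1} = (1 + 13/25z)y_n
  ⇒ R(z) = (1 + 13/25z)/(1 − 12/25z).

Find x<0 with |R(x)|<1.
x=-1.17: |R|=0.2508
R=−1: 1+13/25x = −1+12/25x ⇒ -1/25x=2 ⇒ x=2/(-1/25)=-50.0000
Confirm numerically:
  x=-48.993: |R|=0.99836 <1
  x=-48.990: |R|=0.99835 <1
  x=-29.641: |R|=0.94652 <1
  x=-50.531: |R|=1.00084 >1
  x=-50.032: |R|=1.00005 >1
Stable set (-50.0000, 0).

z* = -50.0000.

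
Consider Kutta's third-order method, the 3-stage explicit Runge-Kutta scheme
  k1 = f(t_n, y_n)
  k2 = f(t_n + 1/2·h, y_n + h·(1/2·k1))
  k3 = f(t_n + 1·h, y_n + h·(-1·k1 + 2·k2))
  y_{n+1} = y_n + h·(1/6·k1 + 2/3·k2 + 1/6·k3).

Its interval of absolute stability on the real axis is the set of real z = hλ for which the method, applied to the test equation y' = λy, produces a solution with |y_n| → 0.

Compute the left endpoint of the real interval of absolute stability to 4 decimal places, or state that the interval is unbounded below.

Set f=λy, z=hλ:
  order 3, 3-stage ⇒ R(z)=1+z+z^2/2+z^3/6
  (e.g. R(-0.54)=0.57956, |R|=0.57956)

Solve |R(x)|<1 on ℝ⁻.
x=-0.54: |R|=0.5796
|R(-2.54)|=1.0454 |R(-1.06)|=0.3033 |R(-1.01)|=0.3283
Bisect:
  x_lo=-2.8562 |R|=1.6608  x_hi=-0.1604 |R|=0.8518
  mid=-1.50833 |R|=0.05727 →hi
  mid=-2.18229 |R|=0.53325 →hi
  mid=-2.51927 |R|=1.01076 →lo
  mid=-2.35078 |R|=0.75283 →hi
  mid=-2.43502 |R|=0.87670 →hi
  mid=-2.47715 |R|=0.94242 →hi
  mid=-2.49821 |R|=0.97626 →hi
  mid=-2.50874 |R|=0.99342 →hi
  mid=-2.51400 |R|=1.00207 →lo
  ...
  [-2.51285,-2.51269] ⇒ x*=-2.5127
So |R|<1 on (-2.5127, 0).

z* = -2.5127.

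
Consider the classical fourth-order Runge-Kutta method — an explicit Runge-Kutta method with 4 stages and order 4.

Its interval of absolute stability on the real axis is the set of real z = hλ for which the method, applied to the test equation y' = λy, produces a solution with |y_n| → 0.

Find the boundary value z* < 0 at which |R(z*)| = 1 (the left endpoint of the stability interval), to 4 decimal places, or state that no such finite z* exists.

z* = -2.7853.

With y'=λy (z=hλ):
  order 4, 4-stage ⇒ R(z)=1+z+z^2/2+z^3/6+z^4/24
  (e.g. R(-0.6)=0.54940, |R|=0.54940)

Boundary: |R(x)|=1, x<0.
x=-0.6: |R|=0.5494
|R(-2.22)|=0.4327 |R(-2.17)|=0.4053 |R(-1.33)|=0.2927
Bisect:
  x_lo=-3.3151 |R|=2.1401  x_hi=-0.3325 |R|=0.7171
  mid=-1.82381 |R|=0.28925 →hi
  mid=-2.56945 |R|=0.72044 →hi
  mid=-2.94227 |R|=1.26364 →lo
  mid=-2.75586 |R|=0.95652 →hi
  mid=-2.84906 |R|=1.10048 →lo
  mid=-2.80246 |R|=1.02619 →lo
  mid=-2.77916 |R|=0.99079 →hi
  mid=-2.79081 |R|=1.00835 →lo
  mid=-2.78499 |R|=0.99954 →hi
  ...
  [-2.78535,-2.78517] ⇒ x*=-2.7853
Interval (-2.7853, 0).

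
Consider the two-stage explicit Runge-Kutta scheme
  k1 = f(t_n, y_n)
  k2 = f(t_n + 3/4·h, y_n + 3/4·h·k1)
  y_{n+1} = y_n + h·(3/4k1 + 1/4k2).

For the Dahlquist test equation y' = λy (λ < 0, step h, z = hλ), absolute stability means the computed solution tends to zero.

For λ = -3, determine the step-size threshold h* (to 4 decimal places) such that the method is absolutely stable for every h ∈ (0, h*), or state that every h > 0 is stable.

With y'=λy (z=hλ):
  k1=λy_n ⇒ h·k1=z·y_n;  k2=λ(1+3/4z)y_n ⇒ h·k2=z(1+3/4z)y_n
  y_{n+1}/y_n = 1 + 3/4z + 1/4z(1+3/4z) = 1 + z + 3/16z²
  so R(z) = 1 + z + 3/16z².

Boundary: |R(x)|=1, x<0.
x=-1.39: |R|=0.0277
R=1: x+3/16x²=0 ⇒ x=−16/3=-5.3333; min R=1−1/(4·3/16)=-0.3333>−1
Confirm numerically:
  x=-4.377: |R|=0.21515 <1
  x=-3.717: |R|=0.12648 <1
  x=-2.533: |R|=0.32998 <1
  x=-5.905: |R|=1.63294 >1
  x=-5.897: |R|=1.62324 >1
  x=-5.794: |R|=1.50046 >1
Stable set (-5.3333, 0).

(-5.3333,0); λ=-3 ⇒ h* = (16/3)/3 = 1.7778.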